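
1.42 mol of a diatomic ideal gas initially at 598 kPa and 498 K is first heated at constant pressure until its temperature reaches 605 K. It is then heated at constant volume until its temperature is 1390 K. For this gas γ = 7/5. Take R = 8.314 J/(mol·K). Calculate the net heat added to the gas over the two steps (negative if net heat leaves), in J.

V₁ = nRT₁/P₁ = 1.42×8.314×498/598 = 9.83 L.
Step 1 — Isobaric: P stays 598 kPa; V/T = const ⇒ T₂ = 605 K, V₂ = 11.9 L.
W = PΔV = 598×(11.9−9.83) kPa·L = 1260 J.
ΔU = nCvΔT = 1.42×20.8×(605−498) = 3160 J.
Q = ΔU + W = nCpΔT = 4420 J.
State after step 1: P = 598 kPa, V = 11.9 L, T = 605 K.
Step 2 — Isochoric: V stays 11.9 L; P/T = const ⇒ T₂ = 1390 K, P₂ = 1370 kPa.
W = 0 (no volume change).
ΔU = nCvΔT = 1.42×20.8×(1390−605) = 23200 J.
Q = ΔU = 23200 J.
Net over both steps: W = 1260 J, Q = 27600 J, ΔU = 26300 J.

27600 J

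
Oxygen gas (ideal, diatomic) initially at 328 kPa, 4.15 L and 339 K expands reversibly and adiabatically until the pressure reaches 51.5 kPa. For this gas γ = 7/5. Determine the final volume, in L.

15.6 L

Adiabatic: T₂/T₁ = (P₂/P₁)^((γ−1)/γ) ⇒ T₂ = 339×(0.157)^0.286 = 200 K; V₂ = 15.6 L.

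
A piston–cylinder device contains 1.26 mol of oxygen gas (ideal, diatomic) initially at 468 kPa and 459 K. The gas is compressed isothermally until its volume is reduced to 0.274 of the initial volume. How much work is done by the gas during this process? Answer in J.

-6220 J

V₁ = nRT₁/P₁ = 1.26×8.314×459/468 = 10.3 L.
Isothermal: T stays 459 K; PV = const ⇒ V₂ = 2.82 L, P₂ = 1710 kPa.
W = nRT ln(V₂/V₁) = 1.26×8.314×459×ln(0.274) = -6220 J.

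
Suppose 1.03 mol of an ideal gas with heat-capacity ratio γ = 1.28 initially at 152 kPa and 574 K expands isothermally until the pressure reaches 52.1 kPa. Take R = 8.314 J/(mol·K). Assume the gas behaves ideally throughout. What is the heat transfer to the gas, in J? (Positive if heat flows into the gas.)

V₁ = nRT₁/P₁ = 1.03×8.314×574/152 = 32.3 L.
Isothermal: T stays 574 K; PV = const ⇒ V₂ = 94.3 L, P₂ = 52.1 kPa.
ΔU = 0 (ideal gas, T constant).
W = nRT ln(V₂/V₁) = 1.03×8.314×574×ln(2.92) = 5260 J.
Q = ΔU + W = 5260 J.

5260 J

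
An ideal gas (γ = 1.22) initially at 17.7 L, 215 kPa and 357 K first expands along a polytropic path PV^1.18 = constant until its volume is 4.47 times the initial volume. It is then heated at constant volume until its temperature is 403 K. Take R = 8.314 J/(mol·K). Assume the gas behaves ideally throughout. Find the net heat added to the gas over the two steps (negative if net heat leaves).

7220 J

n = P₁V₁/(RT₁) = 215×17.7/(8.314×357) = 1.28 mol.
Step 1 — Polytropic n=1.18: T₂ = T₁(V₁/V₂)^(n−1) = 357×(0.224)^0.18 = 273 K; P₂ = P₁(V₁/V₂)^n = 36.7 kPa.
W = (P₁V₁−P₂V₂)/(n−1) = (215×17.7−36.7×79.1)/0.18 = 4990 J.
ΔU = nCvΔT = 1.28×37.8×(273−357) = -4090 J.
Q = ΔU + W = 908 J.
State after step 1: P = 36.7 kPa, V = 79.1 L, T = 273 K.
Step 2 — Isochoric: V stays 79.1 L; P/T = const ⇒ T₂ = 403 K, P₂ = 54.3 kPa.
W = 0 (no volume change).
ΔU = nCvΔT = 1.28×37.8×(403−273) = 6320 J.
Q = ΔU = 6320 J.
Net over both steps: W = 4990 J, Q = 7220 J, ΔU = 2230 J.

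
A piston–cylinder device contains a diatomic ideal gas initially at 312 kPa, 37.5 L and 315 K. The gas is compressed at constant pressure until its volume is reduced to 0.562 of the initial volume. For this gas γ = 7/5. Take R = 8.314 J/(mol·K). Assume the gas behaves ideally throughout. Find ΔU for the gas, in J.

n = P₁V₁/(RT₁) = 312×37.5/(8.314×315) = 4.47 mol.
Isobaric: P stays 312 kPa; V/T = const ⇒ T₂ = 177 K, V₂ = 21.1 L.
For an ideal gas ΔU = nCvΔT with Cv = (5/2)R = 20.8 J/(mol·K).
ΔU = 4.47×20.8×(177−315) = -12800 J.

-12800 J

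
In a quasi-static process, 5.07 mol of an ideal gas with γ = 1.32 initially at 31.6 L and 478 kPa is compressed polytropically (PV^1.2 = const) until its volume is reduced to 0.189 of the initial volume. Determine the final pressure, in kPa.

T₁ = P₁V₁/(nR) = 478×31.6/(5.07×8.314) = 358 K.
Polytropic n=1.2: T₂ = T₁(V₁/V₂)^(n−1) = 358×(5.29)^0.20 = 500 K; P₂ = P₁(V₁/V₂)^n = 3530 kPa.

3530 kPa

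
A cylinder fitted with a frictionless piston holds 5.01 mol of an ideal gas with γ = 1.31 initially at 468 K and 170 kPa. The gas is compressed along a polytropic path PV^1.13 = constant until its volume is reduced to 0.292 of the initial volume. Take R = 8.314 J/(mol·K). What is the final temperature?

549 K

V₁ = nRT₁/P₁ = 5.01×8.314×468/170 = 115 L.
Polytropic n=1.13: T₂ = T₁(V₁/V₂)^(n−1) = 468×(3.42)^0.13 = 549 K; P₂ = P₁(V₁/V₂)^n = 683 kPa.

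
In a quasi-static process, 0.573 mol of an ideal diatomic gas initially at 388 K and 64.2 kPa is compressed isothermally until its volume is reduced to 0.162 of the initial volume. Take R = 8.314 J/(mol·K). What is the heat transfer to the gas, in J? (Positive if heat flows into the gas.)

V₁ = nRT₁/P₁ = 0.573×8.314×388/64.2 = 28.8 L.
Isothermal: T stays 388 K; PV = const ⇒ V₂ = 4.66 L, P₂ = 396 kPa.
ΔU = 0 (ideal gas, T constant).
W = nRT ln(V₂/V₁) = 0.573×8.314×388×ln(0.162) = -3360 J.
Q = ΔU + W = -3360 J.

-3360 J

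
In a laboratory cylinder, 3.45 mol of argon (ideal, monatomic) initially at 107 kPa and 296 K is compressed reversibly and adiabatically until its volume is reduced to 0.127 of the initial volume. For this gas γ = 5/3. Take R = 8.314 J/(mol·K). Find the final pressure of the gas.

V₁ = nRT₁/P₁ = 3.45×8.314×296/107 = 79.3 L.
Adiabatic: TV^(γ−1) = const ⇒ T₂ = 296×(7.87)^0.667 = 1170 K; PV^γ = const ⇒ P₂ = 3330 kPa.

3330 kPa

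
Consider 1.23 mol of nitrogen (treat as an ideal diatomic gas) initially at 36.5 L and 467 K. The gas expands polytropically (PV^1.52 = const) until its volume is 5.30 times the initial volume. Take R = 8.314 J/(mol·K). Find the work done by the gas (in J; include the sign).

5330 J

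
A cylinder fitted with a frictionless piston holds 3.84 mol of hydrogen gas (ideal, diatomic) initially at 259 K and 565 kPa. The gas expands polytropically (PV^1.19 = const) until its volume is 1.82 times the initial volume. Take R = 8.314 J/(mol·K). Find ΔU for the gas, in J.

V₁ = nRT₁/P₁ = 3.84×8.314×259/565 = 14.6 L.
Polytropic n=1.19: T₂ = T₁(V₁/V₂)^(n−1) = 259×(0.549)^0.19 = 231 K; P₂ = P₁(V₁/V₂)^n = 277 kPa.
For an ideal gas ΔU = nCvΔT with Cv = (5/2)R = 20.8 J/(mol·K).
ΔU = 3.84×20.8×(231−259) = -2220 J.

-2220 J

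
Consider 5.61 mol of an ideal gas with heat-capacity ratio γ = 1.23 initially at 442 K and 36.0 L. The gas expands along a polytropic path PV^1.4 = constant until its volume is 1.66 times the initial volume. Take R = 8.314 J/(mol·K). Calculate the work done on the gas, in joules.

P₁ = nRT₁/V₁ = 5.61×8.314×442/36.0 = 573 kPa.
Polytropic n=1.4: T₂ = T₁(V₁/V₂)^(n−1) = 442×(0.602)^0.40 = 361 K; P₂ = P₁(V₁/V₂)^n = 282 kPa.
W = (P₁V₁−P₂V₂)/(n−1) = (573×36.0−282×59.8)/0.40 = 9460 J.
Work done on the gas = −W_by = -9460 J.

-9460 J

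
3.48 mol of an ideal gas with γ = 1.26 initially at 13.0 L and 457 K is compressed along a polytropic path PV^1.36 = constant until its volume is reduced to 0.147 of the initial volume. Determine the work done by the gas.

-36500 J

P₁ = nRT₁/V₁ = 3.48×8.314×457/13.0 = 1020 kPa.
Polytropic n=1.36: T₂ = T₁(V₁/V₂)^(n−1) = 457×(6.80)^0.36 = 911 K; P₂ = P₁(V₁/V₂)^n = 13800 kPa.
W = (P₁V₁−P₂V₂)/(n−1) = (1020×13.0−13800×1.91)/0.36 = -36500 J.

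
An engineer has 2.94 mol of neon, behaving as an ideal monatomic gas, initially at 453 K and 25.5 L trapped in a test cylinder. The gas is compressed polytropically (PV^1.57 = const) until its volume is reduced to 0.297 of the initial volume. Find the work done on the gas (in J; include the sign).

P₁ = nRT₁/V₁ = 2.94×8.314×453/25.5 = 434 kPa.
Polytropic n=1.57: T₂ = T₁(V₁/V₂)^(n−1) = 453×(3.37)^0.57 = 905 K; P₂ = P₁(V₁/V₂)^n = 2920 kPa.
W = (P₁V₁−P₂V₂)/(n−1) = (434×25.5−2920×7.57)/0.57 = -19400 J.
Work done on the gas = −W_by = 19400 J.

19400 J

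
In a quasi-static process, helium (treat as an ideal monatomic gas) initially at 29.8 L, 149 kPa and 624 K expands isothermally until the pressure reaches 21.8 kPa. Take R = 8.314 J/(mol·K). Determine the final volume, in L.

Isothermal: T stays 624 K; PV = const ⇒ V₂ = 204 L, P₂ = 21.8 kPa.

204 L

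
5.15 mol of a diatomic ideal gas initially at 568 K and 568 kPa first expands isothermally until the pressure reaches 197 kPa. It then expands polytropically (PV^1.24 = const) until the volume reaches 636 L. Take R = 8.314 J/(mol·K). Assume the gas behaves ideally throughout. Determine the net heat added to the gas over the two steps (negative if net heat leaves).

V₁ = nRT₁/P₁ = 5.15×8.314×568/568 = 42.8 L.
Step 1 — Isothermal: T stays 568 K; PV = const ⇒ V₂ = 123 L, P₂ = 197 kPa.
ΔU = 0 (ideal gas, T constant).
W = nRT ln(V₂/V₁) = 5.15×8.314×568×ln(2.88) = 25800 J.
Q = ΔU + W = 25800 J.
State after step 1: P = 197 kPa, V = 123 L, T = 568 K.
Step 2 — Polytropic n=1.24: T₂ = T₁(V₁/V₂)^(n−1) = 568×(0.194)^0.24 = 383 K; P₂ = P₁(V₁/V₂)^n = 25.8 kPa.
W = (P₁V₁−P₂V₂)/(n−1) = (197×123−25.8×636)/0.24 = 33000 J.
ΔU = nCvΔT = 5.15×20.8×(383−568) = -19800 J.
Q = ΔU + W = 13200 J.
Net over both steps: W = 58700 J, Q = 38900 J, ΔU = -19800 J.

38900 J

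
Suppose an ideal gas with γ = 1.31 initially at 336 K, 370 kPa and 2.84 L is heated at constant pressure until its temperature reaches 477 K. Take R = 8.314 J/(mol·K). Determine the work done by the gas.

441 J

n = P₁V₁/(RT₁) = 370×2.84/(8.314×336) = 0.376 mol.
Isobaric: P stays 370 kPa; V/T = const ⇒ T₂ = 477 K, V₂ = 4.03 L.
W = PΔV = 370×(4.03−2.84) kPa·L = 441 J.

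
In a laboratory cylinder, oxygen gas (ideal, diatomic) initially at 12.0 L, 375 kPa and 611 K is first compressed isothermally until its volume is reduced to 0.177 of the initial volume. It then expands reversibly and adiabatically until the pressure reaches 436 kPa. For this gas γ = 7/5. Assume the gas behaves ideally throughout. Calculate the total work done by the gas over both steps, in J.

-3700 J

n = P₁V₁/(RT₁) = 375×12.0/(8.314×611) = 0.886 mol.
Step 1 — Isothermal: T stays 611 K; PV = const ⇒ V₂ = 2.12 L, P₂ = 2120 kPa.
ΔU = 0 (ideal gas, T constant).
W = nRT ln(V₂/V₁) = 0.886×8.314×611×ln(0.177) = -7790 J.
Q = ΔU + W = -7790 J.
State after step 1: P = 2120 kPa, V = 2.12 L, T = 611 K.
Step 2 — Adiabatic: T₂/T₁ = (P₂/P₁)^((γ−1)/γ) ⇒ T₂ = 611×(0.206)^0.286 = 389 K; V₂ = 6.57 L.
ΔU = nCvΔT = 0.886×20.8×(389−611) = -4090 J.
Q = 0 for an adiabatic process, so W = −ΔU = 4090 J.
Net over both steps: W = -3700 J, Q = -7790 J, ΔU = -4090 J.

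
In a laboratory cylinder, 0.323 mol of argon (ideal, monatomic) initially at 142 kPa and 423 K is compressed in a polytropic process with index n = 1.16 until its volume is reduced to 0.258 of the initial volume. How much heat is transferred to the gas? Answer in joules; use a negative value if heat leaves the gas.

-1310 J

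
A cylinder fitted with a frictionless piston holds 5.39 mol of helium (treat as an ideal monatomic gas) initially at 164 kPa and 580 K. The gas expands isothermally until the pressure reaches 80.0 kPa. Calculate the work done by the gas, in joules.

V₁ = nRT₁/P₁ = 5.39×8.314×580/164 = 158 L.
Isothermal: T stays 580 K; PV = const ⇒ V₂ = 325 L, P₂ = 80.0 kPa.
W = nRT ln(V₂/V₁) = 5.39×8.314×580×ln(2.05) = 18700 J.

18700 J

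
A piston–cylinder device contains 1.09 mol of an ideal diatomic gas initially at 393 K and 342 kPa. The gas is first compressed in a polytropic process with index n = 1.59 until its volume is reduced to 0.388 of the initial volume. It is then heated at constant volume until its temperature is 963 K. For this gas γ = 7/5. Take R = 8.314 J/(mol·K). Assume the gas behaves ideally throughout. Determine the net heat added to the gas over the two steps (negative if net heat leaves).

8400 J

V₁ = nRT₁/P₁ = 1.09×8.314×393/342 = 10.4 L.
Step 1 — Polytropic n=1.59: T₂ = T₁(V₁/V₂)^(n−1) = 393×(2.58)^0.59 = 687 K; P₂ = P₁(V₁/V₂)^n = 1540 kPa.
W = (P₁V₁−P₂V₂)/(n−1) = (342×10.4−1540×4.04)/0.59 = -4520 J.
ΔU = nCvΔT = 1.09×20.8×(687−393) = 6660 J.
Q = ΔU + W = 2150 J.
State after step 1: P = 1540 kPa, V = 4.04 L, T = 687 K.
Step 2 — Isochoric: V stays 4.04 L; P/T = const ⇒ T₂ = 963 K, P₂ = 2160 kPa.
W = 0 (no volume change).
ΔU = nCvΔT = 1.09×20.8×(963−687) = 6250 J.
Q = ΔU = 6250 J.
Net over both steps: W = -4520 J, Q = 8400 J, ΔU = 12900 J.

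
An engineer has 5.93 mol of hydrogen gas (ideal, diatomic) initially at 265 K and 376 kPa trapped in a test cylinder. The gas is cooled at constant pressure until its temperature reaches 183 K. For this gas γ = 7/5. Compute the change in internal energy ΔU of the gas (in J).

-10100 J

V₁ = nRT₁/P₁ = 5.93×8.314×265/376 = 34.7 L.
Isobaric: P stays 376 kPa; V/T = const ⇒ T₂ = 183 K, V₂ = 24.0 L.
For an ideal gas ΔU = nCvΔT with Cv = (5/2)R = 20.8 J/(mol·K).
ΔU = 5.93×20.8×(183−265) = -10100 J.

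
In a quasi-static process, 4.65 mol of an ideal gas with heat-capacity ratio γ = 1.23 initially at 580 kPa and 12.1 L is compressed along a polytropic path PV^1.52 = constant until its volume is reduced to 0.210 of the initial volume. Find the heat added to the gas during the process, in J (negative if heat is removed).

21300 J

T₁ = P₁V₁/(nR) = 580×12.1/(4.65×8.314) = 182 K.
Polytropic n=1.52: T₂ = T₁(V₁/V₂)^(n−1) = 182×(4.76)^0.52 = 409 K; P₂ = P₁(V₁/V₂)^n = 6220 kPa.
W = (P₁V₁−P₂V₂)/(n−1) = (580×12.1−6220×2.54)/0.52 = -16900 J.
ΔU = nCvΔT = 4.65×36.1×(409−182) = 38200 J.
Q = ΔU + W = 21300 J.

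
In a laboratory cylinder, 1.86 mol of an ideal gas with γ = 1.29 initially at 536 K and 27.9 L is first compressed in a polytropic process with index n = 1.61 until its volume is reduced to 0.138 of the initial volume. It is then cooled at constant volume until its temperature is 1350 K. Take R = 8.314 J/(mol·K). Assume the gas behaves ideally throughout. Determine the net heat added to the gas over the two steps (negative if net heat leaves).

11500 J

P₁ = nRT₁/V₁ = 1.86×8.314×536/27.9 = 297 kPa.
Step 1 — Polytropic n=1.61: T₂ = T₁(V₁/V₂)^(n−1) = 536×(7.25)^0.61 = 1790 K; P₂ = P₁(V₁/V₂)^n = 7210 kPa.
W = (P₁V₁−P₂V₂)/(n−1) = (297×27.9−7210×3.85)/0.61 = -31900 J.
ΔU = nCvΔT = 1.86×28.7×(1790−536) = 67100 J.
Q = ΔU + W = 35200 J.
State after step 1: P = 7210 kPa, V = 3.85 L, T = 1790 K.
Step 2 — Isochoric: V stays 3.85 L; P/T = const ⇒ T₂ = 1350 K, P₂ = 5420 kPa.
W = 0 (no volume change).
ΔU = nCvΔT = 1.86×28.7×(1350−1790) = -23700 J.
Q = ΔU = -23700 J.
Net over both steps: W = -31900 J, Q = 11500 J, ΔU = 43400 J.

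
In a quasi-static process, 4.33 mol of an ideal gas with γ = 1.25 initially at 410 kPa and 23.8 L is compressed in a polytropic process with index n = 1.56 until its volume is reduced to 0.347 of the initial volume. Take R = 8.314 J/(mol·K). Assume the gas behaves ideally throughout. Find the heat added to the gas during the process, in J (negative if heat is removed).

17500 J

T₁ = P₁V₁/(nR) = 410×23.8/(4.33×8.314) = 271 K.
Polytropic n=1.56: T₂ = T₁(V₁/V₂)^(n−1) = 271×(2.88)^0.56 = 490 K; P₂ = P₁(V₁/V₂)^n = 2140 kPa.
W = (P₁V₁−P₂V₂)/(n−1) = (410×23.8−2140×8.26)/0.56 = -14100 J.
ΔU = nCvΔT = 4.33×33.3×(490−271) = 31600 J.
Q = ΔU + W = 17500 J.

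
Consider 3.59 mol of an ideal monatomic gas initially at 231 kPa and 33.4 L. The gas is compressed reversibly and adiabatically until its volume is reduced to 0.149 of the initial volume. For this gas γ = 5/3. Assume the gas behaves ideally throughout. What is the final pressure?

5520 kPa

T₁ = P₁V₁/(nR) = 231×33.4/(3.59×8.314) = 258 K.
Adiabatic: TV^(γ−1) = const ⇒ T₂ = 258×(6.71)^0.667 = 920 K; PV^γ = const ⇒ P₂ = 5520 kPa.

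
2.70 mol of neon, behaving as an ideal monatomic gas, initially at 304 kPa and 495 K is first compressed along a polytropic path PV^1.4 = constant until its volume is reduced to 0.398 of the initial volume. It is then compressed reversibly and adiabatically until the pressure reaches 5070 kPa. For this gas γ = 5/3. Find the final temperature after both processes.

1320 K

V₁ = nRT₁/P₁ = 2.70×8.314×495/304 = 36.6 L.
Step 1 — Polytropic n=1.4: T₂ = T₁(V₁/V₂)^(n−1) = 495×(2.51)^0.40 = 716 K; P₂ = P₁(V₁/V₂)^n = 1100 kPa.
W = (P₁V₁−P₂V₂)/(n−1) = (304×36.6−1100×14.5)/0.40 = -12400 J.
ΔU = nCvΔT = 2.70×12.5×(716−495) = 7430 J.
Q = ΔU + W = -4950 J.
State after step 1: P = 1100 kPa, V = 14.5 L, T = 716 K.
Step 2 — Adiabatic: T₂/T₁ = (P₂/P₁)^((γ−1)/γ) ⇒ T₂ = 716×(4.59)^0.400 = 1320 K; V₂ = 5.83 L.
ΔU = nCvΔT = 2.70×12.5×(1320−716) = 20200 J.
Q = 0 for an adiabatic process, so W = −ΔU = -20200 J.
Net over both steps: W = -32600 J, Q = -4950 J, ΔU = 27700 J.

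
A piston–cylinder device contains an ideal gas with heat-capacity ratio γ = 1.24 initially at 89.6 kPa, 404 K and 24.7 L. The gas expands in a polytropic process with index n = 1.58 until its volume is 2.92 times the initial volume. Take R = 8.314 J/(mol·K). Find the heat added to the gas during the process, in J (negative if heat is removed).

-2500 J

n = P₁V₁/(RT₁) = 89.6×24.7/(8.314×404) = 0.659 mol.
Polytropic n=1.58: T₂ = T₁(V₁/V₂)^(n−1) = 404×(0.342)^0.58 = 217 K; P₂ = P₁(V₁/V₂)^n = 16.5 kPa.
W = (P₁V₁−P₂V₂)/(n−1) = (89.6×24.7−16.5×72.1)/0.58 = 1770 J.
ΔU = nCvΔT = 0.659×34.6×(217−404) = -4270 J.
Q = ΔU + W = -2500 J.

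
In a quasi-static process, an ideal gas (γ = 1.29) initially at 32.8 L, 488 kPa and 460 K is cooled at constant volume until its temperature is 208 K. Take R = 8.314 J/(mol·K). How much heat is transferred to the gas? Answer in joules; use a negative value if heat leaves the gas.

-30200 J

n = P₁V₁/(RT₁) = 488×32.8/(8.314×460) = 4.19 mol.
Isochoric: V stays 32.8 L; P/T = const ⇒ T₂ = 208 K, P₂ = 221 kPa.
W = 0 (no volume change).
ΔU = nCvΔT = 4.19×28.7×(208−460) = -30200 J.
Q = ΔU = -30200 J.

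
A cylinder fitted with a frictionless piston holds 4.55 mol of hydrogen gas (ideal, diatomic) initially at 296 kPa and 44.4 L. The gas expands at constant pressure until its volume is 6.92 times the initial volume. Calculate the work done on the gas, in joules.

T₁ = P₁V₁/(nR) = 296×44.4/(4.55×8.314) = 347 K.
Isobaric: P stays 296 kPa; V/T = const ⇒ T₂ = 2400 K, V₂ = 307 L.
W = PΔV = 296×(307−44.4) kPa·L = 77800 J.
Work done on the gas = −W_by = -77800 J.

-77800 J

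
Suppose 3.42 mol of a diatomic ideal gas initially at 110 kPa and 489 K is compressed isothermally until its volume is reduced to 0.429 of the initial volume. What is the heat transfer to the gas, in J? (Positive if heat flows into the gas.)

-11800 J

V₁ = nRT₁/P₁ = 3.42×8.314×489/110 = 126 L.
Isothermal: T stays 489 K; PV = const ⇒ V₂ = 54.2 L, P₂ = 256 kPa.
ΔU = 0 (ideal gas, T constant).
W = nRT ln(V₂/V₁) = 3.42×8.314×489×ln(0.429) = -11800 J.
Q = ΔU + W = -11800 J.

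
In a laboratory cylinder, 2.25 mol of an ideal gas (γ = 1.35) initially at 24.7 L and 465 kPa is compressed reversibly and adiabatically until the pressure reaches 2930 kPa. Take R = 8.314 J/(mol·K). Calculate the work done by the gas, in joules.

-20100 J

T₁ = P₁V₁/(nR) = 465×24.7/(2.25×8.314) = 614 K.
Adiabatic: T₂/T₁ = (P₂/P₁)^((γ−1)/γ) ⇒ T₂ = 614×(6.30)^0.259 = 989 K; V₂ = 6.32 L.
ΔU = nCvΔT = 2.25×23.8×(989−614) = 20100 J.
Q = 0 for an adiabatic process, so W = −ΔU = -20100 J.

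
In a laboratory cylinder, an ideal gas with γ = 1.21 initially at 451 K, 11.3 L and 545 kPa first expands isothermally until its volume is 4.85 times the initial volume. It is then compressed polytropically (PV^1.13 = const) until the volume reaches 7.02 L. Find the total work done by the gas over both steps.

-4780 J

n = P₁V₁/(RT₁) = 545×11.3/(8.314×451) = 1.64 mol.
Step 1 — Isothermal: T stays 451 K; PV = const ⇒ V₂ = 54.8 L, P₂ = 112 kPa.
ΔU = 0 (ideal gas, T constant).
W = nRT ln(V₂/V₁) = 1.64×8.314×451×ln(4.85) = 9720 J.
Q = ΔU + W = 9720 J.
State after step 1: P = 112 kPa, V = 54.8 L, T = 451 K.
Step 2 — Polytropic n=1.13: T₂ = T₁(V₁/V₂)^(n−1) = 451×(7.81)^0.13 = 589 K; P₂ = P₁(V₁/V₂)^n = 1150 kPa.
W = (P₁V₁−P₂V₂)/(n−1) = (112×54.8−1150×7.02)/0.13 = -14500 J.
ΔU = nCvΔT = 1.64×39.6×(589−451) = 8980 J.
Q = ΔU + W = -5530 J.
Net over both steps: W = -4780 J, Q = 4200 J, ΔU = 8980 J.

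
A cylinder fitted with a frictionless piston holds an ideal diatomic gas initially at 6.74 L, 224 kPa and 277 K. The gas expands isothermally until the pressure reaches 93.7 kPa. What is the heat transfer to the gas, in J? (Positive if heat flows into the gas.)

n = P₁V₁/(RT₁) = 224×6.74/(8.314×277) = 0.656 mol.
Isothermal: T stays 277 K; PV = const ⇒ V₂ = 16.1 L, P₂ = 93.7 kPa.
ΔU = 0 (ideal gas, T constant).
W = nRT ln(V₂/V₁) = 0.656×8.314×277×ln(2.39) = 1320 J.
Q = ΔU + W = 1320 J.

1320 J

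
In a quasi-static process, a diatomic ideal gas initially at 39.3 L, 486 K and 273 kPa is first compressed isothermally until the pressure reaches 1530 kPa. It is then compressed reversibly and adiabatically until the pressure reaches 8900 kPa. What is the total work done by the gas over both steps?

-36000 J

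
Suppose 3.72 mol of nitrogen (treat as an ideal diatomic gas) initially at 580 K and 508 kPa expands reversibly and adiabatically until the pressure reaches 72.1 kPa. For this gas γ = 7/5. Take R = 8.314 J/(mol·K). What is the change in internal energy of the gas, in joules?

-19200 J

V₁ = nRT₁/P₁ = 3.72×8.314×580/508 = 35.3 L.
Adiabatic: T₂/T₁ = (P₂/P₁)^((γ−1)/γ) ⇒ T₂ = 580×(0.142)^0.286 = 332 K; V₂ = 142 L.
For an ideal gas ΔU = nCvΔT with Cv = (5/2)R = 20.8 J/(mol·K).
ΔU = 3.72×20.8×(332−580) = -19200 J.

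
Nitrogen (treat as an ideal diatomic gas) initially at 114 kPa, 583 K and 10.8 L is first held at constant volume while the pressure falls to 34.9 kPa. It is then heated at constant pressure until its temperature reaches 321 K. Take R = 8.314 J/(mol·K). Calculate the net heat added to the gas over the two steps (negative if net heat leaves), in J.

n = P₁V₁/(RT₁) = 114×10.8/(8.314×583) = 0.254 mol.
Step 1 — Isochoric: V stays 10.8 L; P/T = const ⇒ T₂ = 178 K, P₂ = 34.9 kPa.
W = 0 (no volume change).
ΔU = nCvΔT = 0.254×20.8×(178−583) = -2140 J.
Q = ΔU = -2140 J.
State after step 1: P = 34.9 kPa, V = 10.8 L, T = 178 K.
Step 2 — Isobaric: P stays 34.9 kPa; V/T = const ⇒ T₂ = 321 K, V₂ = 19.4 L.
W = PΔV = 34.9×(19.4−10.8) kPa·L = 301 J.
ΔU = nCvΔT = 0.254×20.8×(321−178) = 752 J.
Q = ΔU + W = nCpΔT = 1050 J.
Net over both steps: W = 301 J, Q = -1080 J, ΔU = -1380 J.

-1080 J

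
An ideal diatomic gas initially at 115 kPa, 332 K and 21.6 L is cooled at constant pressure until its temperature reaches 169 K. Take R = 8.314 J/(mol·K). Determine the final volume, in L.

11.0 L

Isobaric: P stays 115 kPa; V/T = const ⇒ T₂ = 169 K, V₂ = 11.0 L.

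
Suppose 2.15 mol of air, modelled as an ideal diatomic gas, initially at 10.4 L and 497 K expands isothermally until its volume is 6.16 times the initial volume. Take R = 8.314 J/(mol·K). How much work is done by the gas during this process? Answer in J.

16200 J

P₁ = nRT₁/V₁ = 2.15×8.314×497/10.4 = 854 kPa.
Isothermal: T stays 497 K; PV = const ⇒ V₂ = 64.1 L, P₂ = 139 kPa.
W = nRT ln(V₂/V₁) = 2.15×8.314×497×ln(6.16) = 16200 J.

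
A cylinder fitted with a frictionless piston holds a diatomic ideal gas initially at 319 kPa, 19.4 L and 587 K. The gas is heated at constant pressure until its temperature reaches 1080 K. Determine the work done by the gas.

5200 J

n = P₁V₁/(RT₁) = 319×19.4/(8.314×587) = 1.27 mol.
Isobaric: P stays 319 kPa; V/T = const ⇒ T₂ = 1080 K, V₂ = 35.7 L.
W = PΔV = 319×(35.7−19.4) kPa·L = 5200 J.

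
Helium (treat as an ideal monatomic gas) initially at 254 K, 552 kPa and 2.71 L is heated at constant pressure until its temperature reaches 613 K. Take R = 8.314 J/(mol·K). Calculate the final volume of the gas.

Isobaric: P stays 552 kPa; V/T = const ⇒ T₂ = 613 K, V₂ = 6.54 L.

6.54 L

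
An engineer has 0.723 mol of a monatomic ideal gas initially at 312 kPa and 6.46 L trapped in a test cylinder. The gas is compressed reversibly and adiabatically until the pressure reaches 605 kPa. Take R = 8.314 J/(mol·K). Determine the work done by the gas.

-917 J

T₁ = P₁V₁/(nR) = 312×6.46/(0.723×8.314) = 335 K.
Adiabatic: T₂/T₁ = (P₂/P₁)^((γ−1)/γ) ⇒ T₂ = 335×(1.94)^0.400 = 437 K; V₂ = 4.34 L.
ΔU = nCvΔT = 0.723×12.5×(437−335) = 917 J.
Q = 0 for an adiabatic process, so W = −ΔU = -917 J.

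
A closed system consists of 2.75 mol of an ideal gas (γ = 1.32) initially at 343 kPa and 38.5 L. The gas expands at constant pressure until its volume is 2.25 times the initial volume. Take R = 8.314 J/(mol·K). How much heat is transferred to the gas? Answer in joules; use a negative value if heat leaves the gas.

T₁ = P₁V₁/(nR) = 343×38.5/(2.75×8.314) = 578 K.
Isobaric: P stays 343 kPa; V/T = const ⇒ T₂ = 1300 K, V₂ = 86.6 L.
W = PΔV = 343×(86.6−38.5) kPa·L = 16500 J.
ΔU = nCvΔT = 2.75×26.0×(1300−578) = 51600 J.
Q = ΔU + W = nCpΔT = 68100 J.

68100 J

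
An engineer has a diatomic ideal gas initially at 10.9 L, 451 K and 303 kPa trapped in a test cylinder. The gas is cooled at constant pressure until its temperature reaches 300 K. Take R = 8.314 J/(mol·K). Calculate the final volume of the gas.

Isobaric: P stays 303 kPa; V/T = const ⇒ T₂ = 300 K, V₂ = 7.25 L.

7.25 L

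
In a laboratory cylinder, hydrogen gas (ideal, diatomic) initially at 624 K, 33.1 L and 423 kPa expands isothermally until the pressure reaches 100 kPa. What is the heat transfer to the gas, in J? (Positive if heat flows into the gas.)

n = P₁V₁/(RT₁) = 423×33.1/(8.314×624) = 2.70 mol.
Isothermal: T stays 624 K; PV = const ⇒ V₂ = 140 L, P₂ = 100 kPa.
ΔU = 0 (ideal gas, T constant).
W = nRT ln(V₂/V₁) = 2.70×8.314×624×ln(4.23) = 20200 J.
Q = ΔU + W = 20200 J.

20200 J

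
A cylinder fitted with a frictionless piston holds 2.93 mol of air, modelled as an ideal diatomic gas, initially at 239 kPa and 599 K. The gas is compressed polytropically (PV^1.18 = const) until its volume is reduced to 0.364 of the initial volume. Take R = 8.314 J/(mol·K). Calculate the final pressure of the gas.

V₁ = nRT₁/P₁ = 2.93×8.314×599/239 = 61.1 L.
Polytropic n=1.18: T₂ = T₁(V₁/V₂)^(n−1) = 599×(2.75)^0.18 = 719 K; P₂ = P₁(V₁/V₂)^n = 788 kPa.

788 kPa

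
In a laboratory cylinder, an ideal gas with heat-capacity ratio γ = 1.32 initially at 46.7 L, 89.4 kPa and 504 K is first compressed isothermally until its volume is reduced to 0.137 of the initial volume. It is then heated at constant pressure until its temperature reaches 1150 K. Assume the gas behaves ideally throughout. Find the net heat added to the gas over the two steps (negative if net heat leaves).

n = P₁V₁/(RT₁) = 89.4×46.7/(8.314×504) = 0.996 mol.
Step 1 — Isothermal: T stays 504 K; PV = const ⇒ V₂ = 6.40 L, P₂ = 653 kPa.
ΔU = 0 (ideal gas, T constant).
W = nRT ln(V₂/V₁) = 0.996×8.314×504×ln(0.137) = -8300 J.
Q = ΔU + W = -8300 J.
State after step 1: P = 653 kPa, V = 6.40 L, T = 504 K.
Step 2 — Isobaric: P stays 653 kPa; V/T = const ⇒ T₂ = 1150 K, V₂ = 14.6 L.
W = PΔV = 653×(14.6−6.40) kPa·L = 5350 J.
ΔU = nCvΔT = 0.996×26.0×(1150−504) = 16700 J.
Q = ΔU + W = nCpΔT = 22100 J.
Net over both steps: W = -2950 J, Q = 13800 J, ΔU = 16700 J.

13800 J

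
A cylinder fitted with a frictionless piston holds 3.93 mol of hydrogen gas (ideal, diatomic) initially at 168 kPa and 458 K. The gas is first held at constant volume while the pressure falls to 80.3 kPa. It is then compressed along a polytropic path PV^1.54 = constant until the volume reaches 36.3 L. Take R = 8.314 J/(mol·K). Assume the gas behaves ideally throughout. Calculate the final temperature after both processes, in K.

V₁ = nRT₁/P₁ = 3.93×8.314×458/168 = 89.1 L.
Step 1 — Isochoric: V stays 89.1 L; P/T = const ⇒ T₂ = 219 K, P₂ = 80.3 kPa.
W = 0 (no volume change).
ΔU = nCvΔT = 3.93×20.8×(219−458) = -19500 J.
Q = ΔU = -19500 J.
State after step 1: P = 80.3 kPa, V = 89.1 L, T = 219 K.
Step 2 — Polytropic n=1.54: T₂ = T₁(V₁/V₂)^(n−1) = 219×(2.45)^0.54 = 355 K; P₂ = P₁(V₁/V₂)^n = 320 kPa.
W = (P₁V₁−P₂V₂)/(n−1) = (80.3×89.1−320×36.3)/0.54 = -8260 J.
ΔU = nCvΔT = 3.93×20.8×(355−219) = 11200 J.
Q = ΔU + W = 2890 J.
Net over both steps: W = -8260 J, Q = -16600 J, ΔU = -8380 J.

355 K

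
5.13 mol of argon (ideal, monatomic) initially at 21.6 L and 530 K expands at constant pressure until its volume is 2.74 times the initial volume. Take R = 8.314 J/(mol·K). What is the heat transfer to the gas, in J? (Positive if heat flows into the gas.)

P₁ = nRT₁/V₁ = 5.13×8.314×530/21.6 = 1050 kPa.
Isobaric: P stays 1050 kPa; V/T = const ⇒ T₂ = 1450 K, V₂ = 59.2 L.
W = PΔV = 1050×(59.2−21.6) kPa·L = 39300 J.
ΔU = nCvΔT = 5.13×12.5×(1450−530) = 59000 J.
Q = ΔU + W = nCpΔT = 98300 J.

98300 J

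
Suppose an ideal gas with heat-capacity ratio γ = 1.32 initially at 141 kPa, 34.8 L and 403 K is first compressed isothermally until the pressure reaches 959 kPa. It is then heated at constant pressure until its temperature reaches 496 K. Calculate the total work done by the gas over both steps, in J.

n = P₁V₁/(RT₁) = 141×34.8/(8.314×403) = 1.46 mol.
Step 1 — Isothermal: T stays 403 K; PV = const ⇒ V₂ = 5.12 L, P₂ = 959 kPa.
ΔU = 0 (ideal gas, T constant).
W = nRT ln(V₂/V₁) = 1.46×8.314×403×ln(0.147) = -9410 J.
Q = ΔU + W = -9410 J.
State after step 1: P = 959 kPa, V = 5.12 L, T = 403 K.
Step 2 — Isobaric: P stays 959 kPa; V/T = const ⇒ T₂ = 496 K, V₂ = 6.30 L.
W = PΔV = 959×(6.30−5.12) kPa·L = 1130 J.
ΔU = nCvΔT = 1.46×26.0×(496−403) = 3540 J.
Q = ΔU + W = nCpΔT = 4670 J.
Net over both steps: W = -8270 J, Q = -4740 J, ΔU = 3540 J.

-8270 J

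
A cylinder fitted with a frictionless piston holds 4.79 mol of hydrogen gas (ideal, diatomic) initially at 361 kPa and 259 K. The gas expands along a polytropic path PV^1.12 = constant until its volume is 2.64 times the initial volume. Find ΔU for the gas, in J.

-2840 J

V₁ = nRT₁/P₁ = 4.79×8.314×259/361 = 28.6 L.
Polytropic n=1.12: T₂ = T₁(V₁/V₂)^(n−1) = 259×(0.379)^0.12 = 231 K; P₂ = P₁(V₁/V₂)^n = 122 kPa.
For an ideal gas ΔU = nCvΔT with Cv = (5/2)R = 20.8 J/(mol·K).
ΔU = 4.79×20.8×(231−259) = -2840 J.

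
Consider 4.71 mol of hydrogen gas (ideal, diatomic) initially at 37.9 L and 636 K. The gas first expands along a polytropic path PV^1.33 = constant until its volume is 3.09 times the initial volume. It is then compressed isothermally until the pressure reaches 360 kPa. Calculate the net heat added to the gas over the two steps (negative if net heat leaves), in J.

-11300 J

P₁ = nRT₁/V₁ = 4.71×8.314×636/37.9 = 657 kPa.
Step 1 — Polytropic n=1.33: T₂ = T₁(V₁/V₂)^(n−1) = 636×(0.324)^0.33 = 438 K; P₂ = P₁(V₁/V₂)^n = 147 kPa.
W = (P₁V₁−P₂V₂)/(n−1) = (657×37.9−147×117)/0.33 = 23500 J.
ΔU = nCvΔT = 4.71×20.8×(438−636) = -19400 J.
Q = ΔU + W = 4110 J.
State after step 1: P = 147 kPa, V = 117 L, T = 438 K.
Step 2 — Isothermal: T stays 438 K; PV = const ⇒ V₂ = 47.7 L, P₂ = 360 kPa.
ΔU = 0 (ideal gas, T constant).
W = nRT ln(V₂/V₁) = 4.71×8.314×438×ln(0.407) = -15400 J.
Q = ΔU + W = -15400 J.
Net over both steps: W = 8040 J, Q = -11300 J, ΔU = -19400 J.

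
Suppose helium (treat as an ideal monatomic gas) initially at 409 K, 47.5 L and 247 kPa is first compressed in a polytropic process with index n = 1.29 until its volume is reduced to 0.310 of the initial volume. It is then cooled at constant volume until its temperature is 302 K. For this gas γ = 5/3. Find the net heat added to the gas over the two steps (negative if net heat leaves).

-21000 J

n = P₁V₁/(RT₁) = 247×47.5/(8.314×409) = 3.45 mol.
Step 1 — Polytropic n=1.29: T₂ = T₁(V₁/V₂)^(n−1) = 409×(3.23)^0.29 = 574 K; P₂ = P₁(V₁/V₂)^n = 1120 kPa.
W = (P₁V₁−P₂V₂)/(n−1) = (247×47.5−1120×14.7)/0.29 = -16400 J.
ΔU = nCvΔT = 3.45×12.5×(574−409) = 7120 J.
Q = ΔU + W = -9240 J.
State after step 1: P = 1120 kPa, V = 14.7 L, T = 574 K.
Step 2 — Isochoric: V stays 14.7 L; P/T = const ⇒ T₂ = 302 K, P₂ = 588 kPa.
W = 0 (no volume change).
ΔU = nCvΔT = 3.45×12.5×(302−574) = -11700 J.
Q = ΔU = -11700 J.
Net over both steps: W = -16400 J, Q = -21000 J, ΔU = -4600 J.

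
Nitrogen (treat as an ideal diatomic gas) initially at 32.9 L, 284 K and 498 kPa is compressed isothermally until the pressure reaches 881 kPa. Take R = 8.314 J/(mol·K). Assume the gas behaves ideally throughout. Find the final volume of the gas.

Isothermal: T stays 284 K; PV = const ⇒ V₂ = 18.6 L, P₂ = 881 kPa.

18.6 L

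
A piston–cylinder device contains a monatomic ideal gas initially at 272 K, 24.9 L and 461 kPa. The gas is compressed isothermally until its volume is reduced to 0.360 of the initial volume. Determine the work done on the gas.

11700 J

n = P₁V₁/(RT₁) = 461×24.9/(8.314×272) = 5.08 mol.
Isothermal: T stays 272 K; PV = const ⇒ V₂ = 8.96 L, P₂ = 1280 kPa.
W = nRT ln(V₂/V₁) = 5.08×8.314×272×ln(0.360) = -11700 J.
Work done on the gas = −W_by = 11700 J.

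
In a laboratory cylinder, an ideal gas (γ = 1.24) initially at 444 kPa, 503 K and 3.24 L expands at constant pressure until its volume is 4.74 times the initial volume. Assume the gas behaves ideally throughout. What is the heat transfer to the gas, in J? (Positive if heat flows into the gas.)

n = P₁V₁/(RT₁) = 444×3.24/(8.314×503) = 0.344 mol.
Isobaric: P stays 444 kPa; V/T = const ⇒ T₂ = 2380 K, V₂ = 15.4 L.
W = PΔV = 444×(15.4−3.24) kPa·L = 5380 J.
ΔU = nCvΔT = 0.344×34.6×(2380−503) = 22400 J.
Q = ΔU + W = nCpΔT = 27800 J.

27800 J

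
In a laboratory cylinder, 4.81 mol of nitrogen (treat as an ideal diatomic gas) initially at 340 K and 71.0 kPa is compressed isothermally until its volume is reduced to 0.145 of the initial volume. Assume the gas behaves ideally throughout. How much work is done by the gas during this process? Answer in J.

-26300 J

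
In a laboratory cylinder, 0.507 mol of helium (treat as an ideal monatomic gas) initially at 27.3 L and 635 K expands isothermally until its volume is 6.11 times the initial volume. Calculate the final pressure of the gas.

16.0 kPa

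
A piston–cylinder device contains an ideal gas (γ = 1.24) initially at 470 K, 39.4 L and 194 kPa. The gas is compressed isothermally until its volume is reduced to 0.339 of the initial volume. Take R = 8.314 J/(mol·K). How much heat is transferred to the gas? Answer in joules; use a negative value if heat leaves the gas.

-8270 J

n = P₁V₁/(RT₁) = 194×39.4/(8.314×470) = 1.96 mol.
Isothermal: T stays 470 K; PV = const ⇒ V₂ = 13.4 L, P₂ = 572 kPa.
ΔU = 0 (ideal gas, T constant).
W = nRT ln(V₂/V₁) = 1.96×8.314×470×ln(0.339) = -8270 J.
Q = ΔU + W = -8270 J.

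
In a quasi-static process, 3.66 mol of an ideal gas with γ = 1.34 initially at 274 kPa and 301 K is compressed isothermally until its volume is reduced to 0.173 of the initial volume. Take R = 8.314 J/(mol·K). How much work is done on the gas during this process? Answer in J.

V₁ = nRT₁/P₁ = 3.66×8.314×301/274 = 33.4 L.
Isothermal: T stays 301 K; PV = const ⇒ V₂ = 5.78 L, P₂ = 1580 kPa.
W = nRT ln(V₂/V₁) = 3.66×8.314×301×ln(0.173) = -16100 J.
Work done on the gas = −W_by = 16100 J.

16100 J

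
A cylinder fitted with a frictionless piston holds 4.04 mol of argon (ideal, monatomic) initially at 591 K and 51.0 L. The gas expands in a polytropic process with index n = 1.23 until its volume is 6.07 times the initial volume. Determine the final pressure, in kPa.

P₁ = nRT₁/V₁ = 4.04×8.314×591/51.0 = 389 kPa.
Polytropic n=1.23: T₂ = T₁(V₁/V₂)^(n−1) = 591×(0.165)^0.23 = 390 K; P₂ = P₁(V₁/V₂)^n = 42.4 kPa.

42.4 kPa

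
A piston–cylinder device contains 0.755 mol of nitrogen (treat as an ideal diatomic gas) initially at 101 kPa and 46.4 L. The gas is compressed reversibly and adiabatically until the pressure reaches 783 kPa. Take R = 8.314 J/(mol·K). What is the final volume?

T₁ = P₁V₁/(nR) = 101×46.4/(0.755×8.314) = 747 K.
Adiabatic: T₂/T₁ = (P₂/P₁)^((γ−1)/γ) ⇒ T₂ = 747×(7.75)^0.286 = 1340 K; V₂ = 10.7 L.

10.7 L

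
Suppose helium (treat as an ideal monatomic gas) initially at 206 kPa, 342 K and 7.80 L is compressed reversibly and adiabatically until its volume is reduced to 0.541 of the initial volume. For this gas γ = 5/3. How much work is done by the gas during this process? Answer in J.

n = P₁V₁/(RT₁) = 206×7.80/(8.314×342) = 0.565 mol.
Adiabatic: TV^(γ−1) = const ⇒ T₂ = 342×(1.85)^0.667 = 515 K; PV^γ = const ⇒ P₂ = 574 kPa.
ΔU = nCvΔT = 0.565×12.5×(515−342) = 1220 J.
Q = 0 for an adiabatic process, so W = −ΔU = -1220 J.

-1220 J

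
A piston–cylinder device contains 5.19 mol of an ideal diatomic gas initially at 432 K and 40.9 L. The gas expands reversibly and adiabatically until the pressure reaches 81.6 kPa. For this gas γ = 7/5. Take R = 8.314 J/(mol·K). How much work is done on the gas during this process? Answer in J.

-18100 J

P₁ = nRT₁/V₁ = 5.19×8.314×432/40.9 = 456 kPa.
Adiabatic: T₂/T₁ = (P₂/P₁)^((γ−1)/γ) ⇒ T₂ = 432×(0.179)^0.286 = 264 K; V₂ = 140 L.
ΔU = nCvΔT = 5.19×20.8×(264−432) = -18100 J.
Q = 0 for an adiabatic process, so W = −ΔU = 18100 J.
Work done on the gas = −W_by = -18100 J.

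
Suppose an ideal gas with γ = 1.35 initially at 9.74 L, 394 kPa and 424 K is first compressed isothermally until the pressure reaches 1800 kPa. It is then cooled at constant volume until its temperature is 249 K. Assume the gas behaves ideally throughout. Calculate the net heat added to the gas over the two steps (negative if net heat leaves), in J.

-10400 J

n = P₁V₁/(RT₁) = 394×9.74/(8.314×424) = 1.09 mol.
Step 1 — Isothermal: T stays 424 K; PV = const ⇒ V₂ = 2.13 L, P₂ = 1800 kPa.
ΔU = 0 (ideal gas, T constant).
W = nRT ln(V₂/V₁) = 1.09×8.314×424×ln(0.219) = -5830 J.
Q = ΔU + W = -5830 J.
State after step 1: P = 1800 kPa, V = 2.13 L, T = 424 K.
Step 2 — Isochoric: V stays 2.13 L; P/T = const ⇒ T₂ = 249 K, P₂ = 1060 kPa.
W = 0 (no volume change).
ΔU = nCvΔT = 1.09×23.8×(249−424) = -4530 J.
Q = ΔU = -4530 J.
Net over both steps: W = -5830 J, Q = -10400 J, ΔU = -4530 J.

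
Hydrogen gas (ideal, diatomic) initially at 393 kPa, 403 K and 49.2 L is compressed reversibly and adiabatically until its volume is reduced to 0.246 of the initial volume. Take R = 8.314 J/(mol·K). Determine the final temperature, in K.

Adiabatic: TV^(γ−1) = const ⇒ T₂ = 403×(4.07)^0.400 = 706 K; PV^γ = const ⇒ P₂ = 2800 kPa.

706 K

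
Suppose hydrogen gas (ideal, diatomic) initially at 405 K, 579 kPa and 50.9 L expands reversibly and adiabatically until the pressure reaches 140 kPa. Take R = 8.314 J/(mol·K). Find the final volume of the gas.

Adiabatic: T₂/T₁ = (P₂/P₁)^((γ−1)/γ) ⇒ T₂ = 405×(0.242)^0.286 = 270 K; V₂ = 140 L.

140 L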